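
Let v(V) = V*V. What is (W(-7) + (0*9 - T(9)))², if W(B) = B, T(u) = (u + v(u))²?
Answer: 65723449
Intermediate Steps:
v(V) = V²
T(u) = (u + u²)²
(W(-7) + (0*9 - T(9)))² = (-7 + (0*9 - 9²*(1 + 9)²))² = (-7 + (0 - 81*10²))² = (-7 + (0 - 81*100))² = (-7 + (0 - 1*8100))² = (-7 + (0 - 8100))² = (-7 - 8100)² = (-8107)² = 65723449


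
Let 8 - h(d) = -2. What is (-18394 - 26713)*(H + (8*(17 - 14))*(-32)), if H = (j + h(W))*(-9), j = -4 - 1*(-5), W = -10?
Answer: 39107769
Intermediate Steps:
h(d) = 10 (h(d) = 8 - 1*(-2) = 8 + 2 = 10)
j = 1 (j = -4 + 5 = 1)
H = -99 (H = (1 + 10)*(-9) = 11*(-9) = -99)
(-18394 - 26713)*(H + (8*(17 - 14))*(-32)) = (-18394 - 26713)*(-99 + (8*(17 - 14))*(-32)) = -45107*(-99 + (8*3)*(-32)) = -45107*(-99 + 24*(-32)) = -45107*(-99 - 768) = -45107*(-867) = 39107769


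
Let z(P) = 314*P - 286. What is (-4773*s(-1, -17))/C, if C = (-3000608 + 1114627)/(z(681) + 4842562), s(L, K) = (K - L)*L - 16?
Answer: 0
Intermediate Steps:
s(L, K) = -16 + L*(K - L) (s(L, K) = L*(K - L) - 16 = -16 + L*(K - L))
z(P) = -286 + 314*P
C = -1885981/5056110 (C = (-3000608 + 1114627)/((-286 + 314*681) + 4842562) = -1885981/((-286 + 213834) + 4842562) = -1885981/(213548 + 4842562) = -1885981/5056110 ≈ -0.37301)
(-4773*s(-1, -17))/C = (-4773*(-16 - 1*(-1)**2 - 17*(-1)))/(-1885981/5056110) = -4773*(-16 - 1*1 + 17)*(-5056110/1885981) = -4773*(-16 - 1 + 17)*(-5056110/1885981) = -4773*0*(-5056110/1885981) = 0*(-5056110/1885981) = 0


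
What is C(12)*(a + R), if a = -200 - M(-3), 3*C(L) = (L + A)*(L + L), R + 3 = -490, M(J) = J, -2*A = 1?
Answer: -63480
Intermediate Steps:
A = -½ (A = -½*1 = -½ ≈ -0.50000)
R = -493 (R = -3 - 490 = -493)
C(L) = 2*L*(-½ + L)/3 (C(L) = ((L - ½)*(L + L))/3 = ((-½ + L)*(2*L))/3 = (2*L*(-½ + L))/3 = 2*L*(-½ + L)/3)
a = -197 (a = -200 - 1*(-3) = -200 + 3 = -197)
C(12)*(a + R) = ((⅓)*12*(-1 + 2*12))*(-197 - 493) = ((⅓)*12*(-1 + 24))*(-690) = ((⅓)*12*23)*(-690) = 92*(-690) = -63480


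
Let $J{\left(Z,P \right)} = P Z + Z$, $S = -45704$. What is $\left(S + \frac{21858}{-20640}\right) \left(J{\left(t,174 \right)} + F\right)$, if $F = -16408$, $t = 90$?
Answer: $\frac{51727157587}{1720} \approx 3.0074 \cdot 10^{7}$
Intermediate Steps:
$J{\left(Z,P \right)} = Z + P Z$
$\left(S + \frac{21858}{-20640}\right) \left(J{\left(t,174 \right)} + F\right) = \left(-45704 + \frac{21858}{-20640}\right) \left(90 \left(1 + 174\right) - 16408\right) = \left(-45704 + 21858 \left(- \frac{1}{20640}\right)\right) \left(90 \cdot 175 - 16408\right) = \left(-45704 - \frac{3643}{3440}\right) \left(15750 - 16408\right) = \left(- \frac{157225403}{3440}\right) \left(-658\right) = \frac{51727157587}{1720}$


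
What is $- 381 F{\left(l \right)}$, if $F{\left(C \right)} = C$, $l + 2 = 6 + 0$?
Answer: $-1524$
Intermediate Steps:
$l = 4$ ($l = -2 + \left(6 + 0\right) = -2 + 6 = 4$)
$- 381 F{\left(l \right)} = \left(-381\right) 4 = -1524$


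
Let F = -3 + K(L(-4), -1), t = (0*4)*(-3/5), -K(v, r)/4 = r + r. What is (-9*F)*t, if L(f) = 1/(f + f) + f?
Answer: 0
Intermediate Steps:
L(f) = f + 1/(2*f) (L(f) = 1/(2*f) + f = f + 1/(2*f))
K(v, r) = -8*r (K(v, r) = -4*(r + r) = -8*r)
t = 0 (t = 0*(-3*⅕) = 0*(-⅗) = 0)
F = 5 (F = -3 - 8*(-1) = -3 + 8 = 5)
(-9*F)*t = -9*5*0 = -45*0 = 0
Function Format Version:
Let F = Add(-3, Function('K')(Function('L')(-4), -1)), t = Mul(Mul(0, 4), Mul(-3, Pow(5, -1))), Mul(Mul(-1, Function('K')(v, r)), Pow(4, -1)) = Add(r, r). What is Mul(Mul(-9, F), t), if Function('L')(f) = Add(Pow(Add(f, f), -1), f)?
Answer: 0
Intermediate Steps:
Function('L')(f) = Add(f, Mul(Rational(1, 2), Pow(f, -1))) (Function('L')(f) = Add(Pow(Mul(2, f), -1), f) = Add(Mul(Rational(1, 2), Pow(f, -1)), f) = Add(f, Mul(Rational(1, 2), Pow(f, -1))))
Function('K')(v, r) = Mul(-8, r) (Function('K')(v, r) = Mul(-4, Add(r, r)) = Mul(-4, Mul(2, r)) = Mul(-8, r))
t = 0 (t = Mul(0, Mul(-3, Rational(1, 5))) = Mul(0, Rational(-3, 5)) = 0)
F = 5 (F = Add(-3, Mul(-8, -1)) = Add(-3, 8) = 5)
Mul(Mul(-9, F), t) = Mul(Mul(-9, 5), 0) = Mul(-45, 0) = 0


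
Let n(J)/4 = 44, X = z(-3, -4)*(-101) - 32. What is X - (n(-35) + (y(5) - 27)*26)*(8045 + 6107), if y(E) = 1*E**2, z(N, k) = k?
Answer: -1754476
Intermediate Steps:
y(E) = E**2
X = 372 (X = -4*(-101) - 32 = 404 - 32 = 372)
n(J) = 176 (n(J) = 4*44 = 176)
X - (n(-35) + (y(5) - 27)*26)*(8045 + 6107) = 372 - (176 + (5**2 - 27)*26)*(8045 + 6107) = 372 - (176 + (25 - 27)*26)*14152 = 372 - (176 - 2*26)*14152 = 372 - (176 - 52)*14152 = 372 - 124*14152 = 372 - 1*1754848 = 372 - 1754848 = -1754476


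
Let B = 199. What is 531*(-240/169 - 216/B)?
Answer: -44744184/33631 ≈ -1330.4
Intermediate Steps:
531*(-240/169 - 216/B) = 531*(-240/169 - 216/199) = 531*(-84264/33631) = -44744184/33631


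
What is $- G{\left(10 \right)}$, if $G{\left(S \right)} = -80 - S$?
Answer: $90$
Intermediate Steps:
$- G{\left(10 \right)} = - (-80 - 10) = \left(-1\right) \left(-90\right) = 90$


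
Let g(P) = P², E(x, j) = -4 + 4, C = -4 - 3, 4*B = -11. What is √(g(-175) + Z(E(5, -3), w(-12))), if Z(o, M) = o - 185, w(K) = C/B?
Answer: 2*√7610 ≈ 174.47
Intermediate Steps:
B = -11/4 (B = (¼)*(-11) = -11/4 ≈ -2.7500)
C = -7
E(x, j) = 0
w(K) = 28/11 (w(K) = -7/(-11/4) = -7*(-4/11) = 28/11)
Z(o, M) = -185 + o
√(g(-175) + Z(E(5, -3), w(-12))) = √((-175)² + (-185 + 0)) = √(30625 - 185) = √30440 = 2*√7610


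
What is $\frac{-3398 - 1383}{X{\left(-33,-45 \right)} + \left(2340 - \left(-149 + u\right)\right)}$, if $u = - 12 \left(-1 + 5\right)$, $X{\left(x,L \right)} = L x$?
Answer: $- \frac{4781}{4022} \approx -1.1887$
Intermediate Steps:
$u = -48$ ($u = \left(-12\right) 4 = -48$)
$\frac{-3398 - 1383}{X{\left(-33,-45 \right)} + \left(2340 - \left(-149 + u\right)\right)} = \frac{-3398 - 1383}{\left(-45\right) \left(-33\right) + \left(2340 + \left(149 - -48\right)\right)} = - \frac{4781}{1485 + \left(2340 + \left(149 + 48\right)\right)} = - \frac{4781}{1485 + \left(2340 + 197\right)} = - \frac{4781}{1485 + 2537} = - \frac{4781}{4022}$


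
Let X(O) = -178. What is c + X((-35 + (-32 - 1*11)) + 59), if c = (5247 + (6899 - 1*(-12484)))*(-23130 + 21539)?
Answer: -39186508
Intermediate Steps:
c = -39186330 (c = (5247 + (6899 + 12484))*(-1591) = (5247 + 19383)*(-1591) = 24630*(-1591) = -39186330)
c + X((-35 + (-32 - 1*11)) + 59) = -39186330 - 178 = -39186508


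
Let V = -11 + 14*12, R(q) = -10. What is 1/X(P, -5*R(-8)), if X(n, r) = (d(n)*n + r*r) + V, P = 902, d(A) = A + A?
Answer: 1/1629865 ≈ 6.1355e-7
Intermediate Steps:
d(A) = 2*A
V = 157 (V = -11 + 168 = 157)
X(n, r) = 157 + r² + 2*n² (X(n, r) = ((2*n)*n + r*r) + 157 = (2*n² + r²) + 157 = (r² + 2*n²) + 157 = 157 + r² + 2*n²)
1/X(P, -5*R(-8)) = 1/(157 + (-5*(-10))² + 2*902²) = 1/(157 + 50² + 2*813604) = 1/(157 + 2500 + 1627208) = 1/1629865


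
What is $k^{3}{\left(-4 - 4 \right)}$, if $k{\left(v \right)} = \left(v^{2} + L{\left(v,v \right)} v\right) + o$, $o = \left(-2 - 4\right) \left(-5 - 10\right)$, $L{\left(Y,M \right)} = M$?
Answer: $10360232$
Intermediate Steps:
$o = 90$ ($o = - 6 \left(-5 - 10\right) = \left(-6\right) \left(-15\right) = 90$)
$k{\left(v \right)} = 90 + 2 v^{2}$ ($k{\left(v \right)} = \left(v^{2} + v v\right) + 90 = \left(v^{2} + v^{2}\right) + 90 = 2 v^{2} + 90 = 90 + 2 v^{2}$)
$k^{3}{\left(-4 - 4 \right)} = \left(90 + 2 \left(-4 - 4\right)^{2}\right)^{3} = \left(90 + 2 \left(-8\right)^{2}\right)^{3} = \left(90 + 2 \cdot 64\right)^{3} = \left(90 + 128\right)^{3} = 218^{3} = 10360232$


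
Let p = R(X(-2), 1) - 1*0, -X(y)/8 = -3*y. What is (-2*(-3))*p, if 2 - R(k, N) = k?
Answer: 300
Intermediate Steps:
X(y) = 24*y (X(y) = -(-24)*y = 24*y)
R(k, N) = 2 - k
p = 50 (p = (2 - 24*(-2)) - 1*0 = (2 - 1*(-48)) + 0 = (2 + 48) + 0 = 50 + 0 = 50)
(-2*(-3))*p = -2*(-3)*50 = 6*50 = 300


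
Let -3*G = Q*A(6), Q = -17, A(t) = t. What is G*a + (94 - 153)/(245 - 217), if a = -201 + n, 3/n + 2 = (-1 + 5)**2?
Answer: -191207/28 ≈ -6828.8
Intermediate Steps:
n = 3/14 (n = 3/(-2 + (-1 + 5)**2) = 3/(-2 + 4**2) = 3/(-2 + 16) = 3/14 ≈ 0.21429)
a = -2811/14 (a = -201 + 3/14 = -2811/14 ≈ -200.79)
G = 34 (G = -(-17)*6/3 = -1/3*(-102) = 34)
G*a + (94 - 153)/(245 - 217) = 34*(-2811/14) + (94 - 153)/(245 - 217) = -47787/7 - 59/28 = -191207/28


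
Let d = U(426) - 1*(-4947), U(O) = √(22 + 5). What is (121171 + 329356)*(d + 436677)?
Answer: 198963535848 + 1351581*√3 ≈ 1.9897e+11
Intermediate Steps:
U(O) = 3*√3 (U(O) = √27 = 3*√3)
d = 4947 + 3*√3 (d = 3*√3 - 1*(-4947) = 3*√3 + 4947 = 4947 + 3*√3 ≈ 4952.2)
(121171 + 329356)*(d + 436677) = (121171 + 329356)*((4947 + 3*√3) + 436677) = 450527*(441624 + 3*√3) = 198963535848 + 1351581*√3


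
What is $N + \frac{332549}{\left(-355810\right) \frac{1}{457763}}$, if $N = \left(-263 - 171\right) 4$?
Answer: $- \frac{21835187721}{50830} \approx -4.2957 \cdot 10^{5}$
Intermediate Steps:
$N = -1736$ ($N = \left(-434\right) 4 = -1736$)
$N + \frac{332549}{\left(-355810\right) \frac{1}{457763}} = -1736 + \frac{332549}{\left(-355810\right) \frac{1}{457763}} = -1736 + \frac{332549}{- \frac{355810}{457763}} = -1736 + 332549 \left(- \frac{457763}{355810}\right) = -1736 - \frac{21746946841}{50830} = - \frac{21835187721}{50830}$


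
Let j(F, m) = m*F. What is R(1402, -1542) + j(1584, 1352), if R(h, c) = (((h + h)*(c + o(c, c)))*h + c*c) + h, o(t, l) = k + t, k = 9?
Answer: -12083943866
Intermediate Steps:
j(F, m) = F*m
o(t, l) = 9 + t
R(h, c) = h + c**2 + 2*h**2*(9 + 2*c) (R(h, c) = (((h + h)*(c + (9 + c)))*h + c*c) + h = (((2*h)*(9 + 2*c))*h + c**2) + h = ((2*h*(9 + 2*c))*h + c**2) + h = (2*h**2*(9 + 2*c) + c**2) + h = (c**2 + 2*h**2*(9 + 2*c)) + h = h + c**2 + 2*h**2*(9 + 2*c))
R(1402, -1542) + j(1584, 1352) = (1402 + (-1542)**2 + 18*1402**2 + 4*(-1542)*1402**2) + 1584*1352 = (1402 + 2377764 + 18*1965604 + 4*(-1542)*1965604) + 2141568 = (1402 + 2377764 + 35380872 - 12123845472) + 2141568 = -12086085434 + 2141568 = -12083943866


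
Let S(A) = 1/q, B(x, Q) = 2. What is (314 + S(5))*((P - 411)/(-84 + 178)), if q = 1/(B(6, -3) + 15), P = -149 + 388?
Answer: -28466/47 ≈ -605.66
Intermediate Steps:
P = 239
q = 1/17 (q = 1/(2 + 15) = 1/17 ≈ 0.058824)
S(A) = 17 (S(A) = 1/(1/17) = 17)
(314 + S(5))*((P - 411)/(-84 + 178)) = (314 + 17)*((239 - 411)/(-84 + 178)) = 331*(-172/94) = 331*(-172*1/94) = 331*(-86/47) = -28466/47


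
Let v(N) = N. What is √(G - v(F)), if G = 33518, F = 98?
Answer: 2*√8355 ≈ 182.81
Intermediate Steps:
√(G - v(F)) = √(33518 - 1*98) = √(33518 - 98) = √33420 = 2*√8355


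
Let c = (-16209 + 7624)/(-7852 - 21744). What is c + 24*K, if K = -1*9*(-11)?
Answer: 70328681/29596 ≈ 2376.3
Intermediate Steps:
c = 8585/29596 (c = -8585/(-29596) = -8585*(-1/29596) = 8585/29596 ≈ 0.29007)
K = 99 (K = -9*(-11) = 99)
c + 24*K = 8585/29596 + 24*99 = 8585/29596 + 2376 = 70328681/29596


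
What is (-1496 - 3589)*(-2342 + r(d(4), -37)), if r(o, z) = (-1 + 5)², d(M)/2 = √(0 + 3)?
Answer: 11827710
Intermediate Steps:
d(M) = 2*√3 (d(M) = 2*√(0 + 3) = 2*√3)
r(o, z) = 16 (r(o, z) = 4² = 16)
(-1496 - 3589)*(-2342 + r(d(4), -37)) = (-1496 - 3589)*(-2342 + 16) = -5085*(-2326) = 11827710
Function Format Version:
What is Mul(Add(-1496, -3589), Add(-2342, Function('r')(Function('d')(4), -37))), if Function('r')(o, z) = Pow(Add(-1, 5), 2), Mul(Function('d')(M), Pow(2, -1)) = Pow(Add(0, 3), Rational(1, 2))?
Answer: 11827710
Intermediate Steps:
Function('d')(M) = Mul(2, Pow(3, Rational(1, 2))) (Function('d')(M) = Mul(2, Pow(Add(0, 3), Rational(1, 2))) = Mul(2, Pow(3, Rational(1, 2))))
Function('r')(o, z) = 16 (Function('r')(o, z) = Pow(4, 2) = 16)
Mul(Add(-1496, -3589), Add(-2342, Function('r')(Function('d')(4), -37))) = Mul(Add(-1496, -3589), Add(-2342, 16)) = Mul(-5085, -2326) = 11827710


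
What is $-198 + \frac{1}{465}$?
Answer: $- \frac{92069}{465} \approx -198.0$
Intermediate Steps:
$-198 + \frac{1}{465} = - \frac{92069}{465}$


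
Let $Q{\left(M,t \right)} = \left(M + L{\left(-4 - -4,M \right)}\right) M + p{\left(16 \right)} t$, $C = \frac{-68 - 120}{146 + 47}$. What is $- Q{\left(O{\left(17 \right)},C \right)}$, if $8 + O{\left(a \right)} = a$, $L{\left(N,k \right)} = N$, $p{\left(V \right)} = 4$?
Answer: $- \frac{14881}{193} \approx -77.104$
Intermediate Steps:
$O{\left(a \right)} = -8 + a$
$C = - \frac{188}{193} \approx -0.97409$
$Q{\left(M,t \right)} = M^{2} + 4 t$ ($Q{\left(M,t \right)} = \left(M - 0\right) M + 4 t = \left(M + \left(-4 + 4\right)\right) M + 4 t = \left(M + 0\right) M + 4 t = M M + 4 t = M^{2} + 4 t$)
$- Q{\left(O{\left(17 \right)},C \right)} = - (\left(-8 + 17\right)^{2} + 4 \left(- \frac{188}{193}\right)) = - (9^{2} - \frac{752}{193}) = - (81 - \frac{752}{193}) = \left(-1\right) \frac{14881}{193} = - \frac{14881}{193}$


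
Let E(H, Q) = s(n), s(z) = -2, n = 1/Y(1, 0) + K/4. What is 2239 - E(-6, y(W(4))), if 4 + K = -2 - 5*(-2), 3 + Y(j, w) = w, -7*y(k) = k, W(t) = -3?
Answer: 2241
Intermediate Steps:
y(k) = -k/7
Y(j, w) = -3 + w
K = 4 (K = -4 + (-2 - 5*(-2)) = -4 + (-2 + 10) = -4 + 8 = 4)
n = ⅔ (n = 1/(-3 + 0) + 4/4 = 1/(-3) + 4*(¼) = 1*(-⅓) + 1 = -⅓ + 1 = ⅔ ≈ 0.66667)
E(H, Q) = -2
2239 - E(-6, y(W(4))) = 2239 - 1*(-2) = 2239 + 2 = 2241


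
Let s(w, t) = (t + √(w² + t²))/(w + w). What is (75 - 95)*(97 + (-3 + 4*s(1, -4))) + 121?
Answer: -1599 - 40*√17 ≈ -1763.9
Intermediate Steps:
s(w, t) = (t + √(t² + w²))/(2*w) (s(w, t) = (t + √(t² + w²))/((2*w)) = (t + √(t² + w²))*(1/(2*w)) = (t + √(t² + w²))/(2*w))
(75 - 95)*(97 + (-3 + 4*s(1, -4))) + 121 = (75 - 95)*(97 + (-3 + 4*((½)*(-4 + √((-4)² + 1²))/1))) + 121 = -20*(97 + (-3 + 4*((½)*1*(-4 + √(16 + 1))))) + 121 = -20*(97 + (-3 + 4*((½)*1*(-4 + √17)))) + 121 = -20*(97 + (-3 + 4*(-2 + √17/2))) + 121 = -20*(97 + (-3 + (-8 + 2*√17))) + 121 = -20*(97 + (-11 + 2*√17)) + 121 = -20*(86 + 2*√17) + 121 = (-1720 - 40*√17) + 121 = -1599 - 40*√17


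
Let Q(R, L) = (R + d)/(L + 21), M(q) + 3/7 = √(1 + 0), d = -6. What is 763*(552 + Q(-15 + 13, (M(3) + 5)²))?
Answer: 536849852/1275 ≈ 4.2106e+5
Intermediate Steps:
M(q) = 4/7 (M(q) = -3/7 + √(1 + 0) = -3/7 + √1 = -3/7 + 1 = 4/7)
Q(R, L) = (-6 + R)/(21 + L) (Q(R, L) = (R - 6)/(L + 21) = (-6 + R)/(21 + L))
763*(552 + Q(-15 + 13, (M(3) + 5)²)) = 763*(552 + (-6 + (-15 + 13))/(21 + (4/7 + 5)²)) = 763*(552 + (-6 - 2)/(21 + (39/7)²)) = 763*(552 - 8/(21 + 1521/49)) = 763*(552 - 8/(2550/49)) = 763*(552 + (49/2550)*(-8)) = 763*(552 - 196/1275) = 763*(703604/1275) = 536849852/1275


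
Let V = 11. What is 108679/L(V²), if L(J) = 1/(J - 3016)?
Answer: -314625705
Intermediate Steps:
L(J) = 1/(-3016 + J)
108679/L(V²) = 108679/(1/(-3016 + 11²)) = 108679/(1/(-3016 + 121)) = 108679/(1/(-2895)) = 108679/(-1/2895) = 108679*(-2895) = -314625705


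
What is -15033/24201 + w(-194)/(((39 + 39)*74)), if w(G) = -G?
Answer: -4559749/7760454 ≈ -0.58756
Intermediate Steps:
-15033/24201 + w(-194)/(((39 + 39)*74)) = -15033/24201 + (-1*(-194))/(((39 + 39)*74)) = -15033*1/24201 + 194/((78*74)) = -5011/8067 + 194/5772 = -5011/8067 + 194*(1/5772) = -5011/8067 + 97/2886 = -4559749/7760454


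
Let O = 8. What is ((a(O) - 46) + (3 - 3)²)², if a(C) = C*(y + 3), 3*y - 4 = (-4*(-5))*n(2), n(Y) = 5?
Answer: 586756/9 ≈ 65195.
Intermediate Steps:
y = 104/3 (y = 4/3 + (-4*(-5)*5)/3 = 4/3 + (20*5)/3 = 4/3 + (⅓)*100 = 4/3 + 100/3 = 104/3 ≈ 34.667)
a(C) = 113*C/3 (a(C) = C*(104/3 + 3) = C*(113/3) = 113*C/3)
((a(O) - 46) + (3 - 3)²)² = (((113/3)*8 - 46) + (3 - 3)²)² = ((904/3 - 46) + 0²)² = (766/3 + 0)² = (766/3)² = 586756/9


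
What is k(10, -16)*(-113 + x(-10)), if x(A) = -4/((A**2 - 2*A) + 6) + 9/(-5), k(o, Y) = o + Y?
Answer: 72344/105 ≈ 688.99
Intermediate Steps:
k(o, Y) = Y + o
x(A) = -9/5 - 4/(6 + A**2 - 2*A) (x(A) = -4/(6 + A**2 - 2*A) + 9*(-1/5) = -4/(6 + A**2 - 2*A) - 9/5 = -9/5 - 4/(6 + A**2 - 2*A))
k(10, -16)*(-113 + x(-10)) = (-16 + 10)*(-113 + (-74 - 9*(-10)**2 + 18*(-10))/(5*(6 + (-10)**2 - 2*(-10)))) = -6*(-113 + (-74 - 9*100 - 180)/(5*(6 + 100 + 20))) = -6*(-113 + (1/5)*(-74 - 900 - 180)/126) = -6*(-113 + (1/5)*(1/126)*(-1154)) = -6*(-113 - 577/315) = -6*(-36172/315) = 72344/105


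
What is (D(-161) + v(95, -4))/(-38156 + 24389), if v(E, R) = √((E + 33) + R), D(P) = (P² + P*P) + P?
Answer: -17227/4589 - 2*√31/13767 ≈ -3.7548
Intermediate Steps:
D(P) = P + 2*P² (D(P) = (P² + P²) + P = 2*P² + P = P + 2*P²)
v(E, R) = √(33 + E + R) (v(E, R) = √((33 + E) + R) = √(33 + E + R))
(D(-161) + v(95, -4))/(-38156 + 24389) = (-161*(1 + 2*(-161)) + √(33 + 95 - 4))/(-38156 + 24389) = (-161*(1 - 322) + √124)/(-13767) = (-161*(-321) + 2*√31)*(-1/13767) = (51681 + 2*√31)*(-1/13767) = -17227/4589 - 2*√31/13767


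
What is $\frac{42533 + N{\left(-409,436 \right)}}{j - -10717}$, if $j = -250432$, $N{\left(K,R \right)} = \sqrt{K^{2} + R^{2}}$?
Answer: $- \frac{42533}{239715} - \frac{\sqrt{357377}}{239715} \approx -0.17993$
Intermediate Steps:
$\frac{42533 + N{\left(-409,436 \right)}}{j - -10717} = \frac{42533 + \sqrt{\left(-409\right)^{2} + 436^{2}}}{-250432 - -10717} = \frac{42533 + \sqrt{167281 + 190096}}{-250432 + \left(-288 + 11005\right)} = \frac{42533 + \sqrt{357377}}{-250432 + 10717} = \frac{42533 + \sqrt{357377}}{-239715} = \left(42533 + \sqrt{357377}\right) \left(- \frac{1}{239715}\right) = - \frac{42533}{239715} - \frac{\sqrt{357377}}{239715}$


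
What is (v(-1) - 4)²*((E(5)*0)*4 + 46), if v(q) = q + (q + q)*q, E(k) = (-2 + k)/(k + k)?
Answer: 414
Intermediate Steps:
E(k) = (-2 + k)/(2*k) (E(k) = (-2 + k)/((2*k)) = (-2 + k)*(1/(2*k)) = (-2 + k)/(2*k))
v(q) = q + 2*q² (v(q) = q + (2*q)*q = q + 2*q²)
(v(-1) - 4)²*((E(5)*0)*4 + 46) = (-(1 + 2*(-1)) - 4)²*((((½)*(-2 + 5)/5)*0)*4 + 46) = (-(1 - 2) - 4)²*((((½)*(⅕)*3)*0)*4 + 46) = (-1*(-1) - 4)²*(((3/10)*0)*4 + 46) = (1 - 4)²*(0*4 + 46) = (-3)²*(0 + 46) = 9*46 = 414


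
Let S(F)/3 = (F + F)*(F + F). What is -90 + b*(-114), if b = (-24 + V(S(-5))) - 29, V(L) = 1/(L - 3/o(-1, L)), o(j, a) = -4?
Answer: 2386600/401 ≈ 5951.6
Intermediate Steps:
S(F) = 12*F² (S(F) = 3*((F + F)*(F + F)) = 3*((2*F)*(2*F)) = 3*(4*F²) = 12*F²)
V(L) = 1/(¾ + L) (V(L) = 1/(L - 3/(-4)) = 1/(L - 3*(-¼)) = 1/(L + ¾) = 1/(¾ + L))
b = -63755/1203 (b = (-24 + 4/(3 + 4*(12*(-5)²))) - 29 = (-24 + 4/(3 + 4*(12*25))) - 29 = (-24 + 4/(3 + 4*300)) - 29 = (-24 + 4/(3 + 1200)) - 29 = (-24 + 4/1203) - 29 = -28868/1203 - 29 = -63755/1203 ≈ -52.997)
-90 + b*(-114) = -90 - 63755/1203*(-114) = -90 + 2422690/401 = 2386600/401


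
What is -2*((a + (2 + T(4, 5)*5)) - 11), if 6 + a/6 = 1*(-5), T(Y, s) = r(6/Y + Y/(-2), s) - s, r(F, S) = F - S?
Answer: 255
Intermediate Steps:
T(Y, s) = -2*s + 6/Y - Y/2 (T(Y, s) = ((6/Y + Y/(-2)) - s) - s = ((6/Y + Y*(-½)) - s) - s = ((6/Y - Y/2) - s) - s = (-s + 6/Y - Y/2) - s = -2*s + 6/Y - Y/2)
a = -66 (a = -36 + 6*(1*(-5)) = -36 + 6*(-5) = -36 - 30 = -66)
-2*((a + (2 + T(4, 5)*5)) - 11) = -2*((-66 + (2 + (-2*5 + 6/4 - ½*4)*5)) - 11) = -2*((-66 + (2 + (-10 + 6*(¼) - 2)*5)) - 11) = -2*((-66 + (2 + (-10 + 3/2 - 2)*5)) - 11) = -2*((-66 + (2 - 21/2*5)) - 11) = -2*((-66 + (2 - 105/2)) - 11) = -2*((-66 - 101/2) - 11) = -2*(-233/2 - 11) = -2*(-255/2) = 255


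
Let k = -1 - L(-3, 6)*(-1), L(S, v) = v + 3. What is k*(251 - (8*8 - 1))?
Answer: 1504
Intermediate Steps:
L(S, v) = 3 + v
k = 8 (k = -1 - (3 + 6)*(-1) = -1 - 9*(-1) = -1 - (-9) = -1 - 1*(-9) = -1 + 9 = 8)
k*(251 - (8*8 - 1)) = 8*(251 - (8*8 - 1)) = 8*(251 - (64 - 1)) = 8*(251 - 1*63) = 8*(251 - 63) = 8*188 = 1504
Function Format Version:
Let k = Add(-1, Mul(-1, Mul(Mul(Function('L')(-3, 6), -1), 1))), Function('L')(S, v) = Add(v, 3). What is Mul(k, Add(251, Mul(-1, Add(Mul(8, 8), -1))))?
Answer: 1504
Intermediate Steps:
Function('L')(S, v) = Add(3, v)
k = 8 (k = Add(-1, Mul(-1, Mul(Mul(Add(3, 6), -1), 1))) = Add(-1, Mul(-1, Mul(Mul(9, -1), 1))) = Add(-1, Mul(-1, Mul(-9, 1))) = Add(-1, Mul(-1, -9)) = Add(-1, 9) = 8)
Mul(k, Add(251, Mul(-1, Add(Mul(8, 8), -1)))) = Mul(8, Add(251, Mul(-1, Add(Mul(8, 8), -1)))) = Mul(8, Add(251, Mul(-1, Add(64, -1)))) = Mul(8, Add(251, Mul(-1, 63))) = Mul(8, Add(251, -63)) = Mul(8, 188) = 1504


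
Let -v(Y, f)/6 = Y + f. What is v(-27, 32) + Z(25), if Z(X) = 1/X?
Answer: -749/25 ≈ -29.960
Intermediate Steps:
v(Y, f) = -6*Y - 6*f (v(Y, f) = -6*(Y + f) = -6*Y - 6*f)
v(-27, 32) + Z(25) = (-6*(-27) - 6*32) + 1/25 = (162 - 192) + 1/25 = -30 + 1/25 = -749/25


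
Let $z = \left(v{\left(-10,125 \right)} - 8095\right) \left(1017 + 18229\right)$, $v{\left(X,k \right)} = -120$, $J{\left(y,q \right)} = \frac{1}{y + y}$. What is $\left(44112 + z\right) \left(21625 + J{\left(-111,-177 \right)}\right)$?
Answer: $- \frac{379407461335861}{111} \approx -3.4181 \cdot 10^{12}$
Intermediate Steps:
$J{\left(y,q \right)} = \frac{1}{2 y}$
$z = -158105890$ ($z = \left(-120 - 8095\right) \left(1017 + 18229\right) = \left(-8215\right) 19246 = -158105890$)
$\left(44112 + z\right) \left(21625 + J{\left(-111,-177 \right)}\right) = \left(44112 - 158105890\right) \left(21625 + \frac{1}{2 \left(-111\right)}\right) = - 158061778 \left(21625 + \frac{1}{2} \left(- \frac{1}{111}\right)\right) = - 158061778 \left(21625 - \frac{1}{222}\right) = \left(-158061778\right) \frac{4800749}{222} = - \frac{379407461335861}{111}$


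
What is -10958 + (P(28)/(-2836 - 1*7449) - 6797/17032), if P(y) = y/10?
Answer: -9598139808973/875870600 ≈ -10958.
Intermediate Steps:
P(y) = y/10 (P(y) = y*(⅒) = y/10)
-10958 + (P(28)/(-2836 - 1*7449) - 6797/17032) = -10958 + (((⅒)*28)/(-2836 - 1*7449) - 6797/17032) = -10958 + (14/(5*(-2836 - 7449)) - 6797*1/17032) = -10958 + ((14/5)/(-10285) - 6797/17032) = -10958 + ((14/5)*(-1/10285) - 6797/17032) = -10958 + (-14/51425 - 6797/17032) = -10958 - 349774173/875870600 = -9598139808973/875870600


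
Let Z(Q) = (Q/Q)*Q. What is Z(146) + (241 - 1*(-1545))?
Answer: 1932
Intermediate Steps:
Z(Q) = Q (Z(Q) = 1*Q = Q)
Z(146) + (241 - 1*(-1545)) = 146 + (241 - 1*(-1545)) = 146 + (241 + 1545) = 146 + 1786 = 1932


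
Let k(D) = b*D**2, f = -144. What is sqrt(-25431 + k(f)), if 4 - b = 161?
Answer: I*sqrt(3280983) ≈ 1811.3*I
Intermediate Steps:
b = -157 (b = 4 - 1*161 = 4 - 161 = -157)
k(D) = -157*D**2
sqrt(-25431 + k(f)) = sqrt(-25431 - 157*(-144)**2) = sqrt(-25431 - 157*20736) = sqrt(-25431 - 3255552) = sqrt(-3280983) = I*sqrt(3280983)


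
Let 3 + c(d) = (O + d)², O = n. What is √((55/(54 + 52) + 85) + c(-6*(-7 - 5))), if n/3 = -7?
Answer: √30152018/106 ≈ 51.803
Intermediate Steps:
n = -21 (n = 3*(-7) = -21)
O = -21
c(d) = -3 + (-21 + d)²
√((55/(54 + 52) + 85) + c(-6*(-7 - 5))) = √((55/(54 + 52) + 85) + (-3 + (-21 - 6*(-7 - 5))²)) = √((55/106 + 85) + (-3 + (-21 - 6*(-12))²)) = √(((1/106)*55 + 85) + (-3 + (-21 + 72)²)) = √((55/106 + 85) + (-3 + 51²)) = √(9065/106 + (-3 + 2601)) = √(9065/106 + 2598) = √(284453/106) = √30152018/106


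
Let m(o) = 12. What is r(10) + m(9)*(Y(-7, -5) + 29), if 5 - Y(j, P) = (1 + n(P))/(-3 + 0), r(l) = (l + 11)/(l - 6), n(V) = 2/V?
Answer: 8313/20 ≈ 415.65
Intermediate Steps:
r(l) = (11 + l)/(-6 + l)
Y(j, P) = 16/3 + 2/(3*P) (Y(j, P) = 5 - (1 + 2/P)/(-3 + 0) = 5 - (1 + 2/P)/(-3) = 5 - (1 + 2/P)*(-1)/3 = 5 - (-1/3 - 2/(3*P)) = 5 + (1/3 + 2/(3*P)) = 16/3 + 2/(3*P))
r(10) + m(9)*(Y(-7, -5) + 29) = (11 + 10)/(-6 + 10) + 12*((2/3)*(1 + 8*(-5))/(-5) + 29) = 21/4 + 12*((2/3)*(-1/5)*(1 - 40) + 29) = (1/4)*21 + 12*((2/3)*(-1/5)*(-39) + 29) = 21/4 + 12*(26/5 + 29) = 21/4 + 12*(171/5) = 21/4 + 2052/5 = 8313/20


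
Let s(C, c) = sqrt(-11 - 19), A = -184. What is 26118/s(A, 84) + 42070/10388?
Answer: 3005/742 - 4353*I*sqrt(30)/5 ≈ 4.0499 - 4768.5*I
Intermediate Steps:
s(C, c) = I*sqrt(30) (s(C, c) = sqrt(-30) = I*sqrt(30))
26118/s(A, 84) + 42070/10388 = 26118/((I*sqrt(30))) + 42070/10388 = 26118*(-I*sqrt(30)/30) + 42070*(1/10388) = -4353*I*sqrt(30)/5 + 3005/742 = 3005/742 - 4353*I*sqrt(30)/5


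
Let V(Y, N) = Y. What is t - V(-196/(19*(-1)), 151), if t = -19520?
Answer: -371076/19 ≈ -19530.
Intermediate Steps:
t - V(-196/(19*(-1)), 151) = -19520 - (-196)/(19*(-1)) = -19520 - (-196)/(-19) = -19520 - (-196)*(-1)/19 = -19520 - 1*196/19 = -19520 - 196/19 = -371076/19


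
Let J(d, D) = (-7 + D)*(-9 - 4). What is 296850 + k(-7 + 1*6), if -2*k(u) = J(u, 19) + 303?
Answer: 593553/2 ≈ 2.9678e+5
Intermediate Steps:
J(d, D) = 91 - 13*D (J(d, D) = (-7 + D)*(-13) = 91 - 13*D)
k(u) = -147/2 (k(u) = -((91 - 13*19) + 303)/2 = -((91 - 247) + 303)/2 = -(-156 + 303)/2 = -1/2*147 = -147/2)
296850 + k(-7 + 1*6) = 296850 - 147/2 = 593553/2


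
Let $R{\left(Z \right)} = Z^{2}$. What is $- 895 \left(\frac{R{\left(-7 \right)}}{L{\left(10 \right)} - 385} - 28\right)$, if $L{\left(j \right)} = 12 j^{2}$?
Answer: $\frac{4076009}{163} \approx 25006.0$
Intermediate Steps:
$- 895 \left(\frac{R{\left(-7 \right)}}{L{\left(10 \right)} - 385} - 28\right) = - 895 \left(\frac{\left(-7\right)^{2}}{12 \cdot 10^{2} - 385} - 28\right) = - 895 \left(\frac{49}{12 \cdot 100 - 385} - 28\right) = - 895 \left(\frac{49}{1200 - 385} - 28\right) = - 895 \left(\frac{49}{815} - 28\right) = \left(-895\right) \left(- \frac{22771}{815}\right) = \frac{4076009}{163}$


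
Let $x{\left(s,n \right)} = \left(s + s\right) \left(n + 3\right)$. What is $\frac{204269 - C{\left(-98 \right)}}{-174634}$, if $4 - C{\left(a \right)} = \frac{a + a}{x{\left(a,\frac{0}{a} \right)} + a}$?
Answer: $- \frac{1429857}{1222438} \approx -1.1697$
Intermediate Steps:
$x{\left(s,n \right)} = 2 s \left(3 + n\right)$
$C{\left(a \right)} = \frac{26}{7}$ ($C{\left(a \right)} = 4 - \frac{a + a}{2 a \left(3 + \frac{0}{a}\right) + a} = 4 - \frac{2 a}{2 a \left(3 + 0\right) + a} = 4 - \frac{2 a}{2 a 3 + a} = 4 - \frac{2 a}{6 a + a} = 4 - \frac{2 a}{7 a} = 4 - 2 a \frac{1}{7 a} = 4 - \frac{2}{7} = \frac{26}{7}$)
$\frac{204269 - C{\left(-98 \right)}}{-174634} = \frac{204269 - \frac{26}{7}}{-174634} = \left(204269 - \frac{26}{7}\right) \left(- \frac{1}{174634}\right) = \frac{1429857}{7} \left(- \frac{1}{174634}\right) = - \frac{1429857}{1222438}$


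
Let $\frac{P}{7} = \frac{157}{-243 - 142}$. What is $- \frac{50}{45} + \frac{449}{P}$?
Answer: $- \frac{223825}{1413} \approx -158.4$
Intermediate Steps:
$P = - \frac{157}{55}$ ($P = 7 \frac{157}{-243 - 142} = 7 \frac{157}{-385} = 7 \cdot 157 \left(- \frac{1}{385}\right) = 7 \left(- \frac{157}{385}\right) = - \frac{157}{55} \approx -2.8545$)
$- \frac{50}{45} + \frac{449}{P} = - \frac{50}{45} + \frac{449}{- \frac{157}{55}} = \left(-50\right) \frac{1}{45} + 449 \left(- \frac{55}{157}\right) = - \frac{10}{9} - \frac{24695}{157} = - \frac{223825}{1413}$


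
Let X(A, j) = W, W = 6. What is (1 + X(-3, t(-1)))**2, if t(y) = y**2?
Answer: 49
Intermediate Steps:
X(A, j) = 6
(1 + X(-3, t(-1)))**2 = (1 + 6)**2 = 7**2 = 49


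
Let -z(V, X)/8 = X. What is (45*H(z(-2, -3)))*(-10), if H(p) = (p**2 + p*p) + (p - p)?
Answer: -518400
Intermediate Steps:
z(V, X) = -8*X
H(p) = 2*p**2 (H(p) = (p**2 + p**2) + 0 = 2*p**2 + 0 = 2*p**2)
(45*H(z(-2, -3)))*(-10) = (45*(2*(-8*(-3))**2))*(-10) = (45*(2*24**2))*(-10) = (45*(2*576))*(-10) = (45*1152)*(-10) = 51840*(-10) = -518400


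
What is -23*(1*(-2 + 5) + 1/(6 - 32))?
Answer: -1771/26 ≈ -68.115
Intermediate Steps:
-23*(1*(-2 + 5) + 1/(6 - 32)) = -23*(1*3 + 1/(-26)) = -23*(3 - 1/26) = -23*77/26 = -1771/26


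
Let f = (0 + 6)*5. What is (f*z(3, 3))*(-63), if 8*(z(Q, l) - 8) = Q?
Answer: -63315/4 ≈ -15829.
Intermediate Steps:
z(Q, l) = 8 + Q/8
f = 30 (f = 6*5 = 30)
(f*z(3, 3))*(-63) = (30*(8 + (⅛)*3))*(-63) = (30*(8 + 3/8))*(-63) = (30*(67/8))*(-63) = (1005/4)*(-63) = -63315/4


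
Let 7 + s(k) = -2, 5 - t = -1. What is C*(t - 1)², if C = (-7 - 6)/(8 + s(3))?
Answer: 325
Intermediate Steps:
t = 6 (t = 5 - 1*(-1) = 5 + 1 = 6)
s(k) = -9 (s(k) = -7 - 2 = -9)
C = 13 (C = (-7 - 6)/(8 - 9) = -13/(-1) = -13*(-1) = 13)
C*(t - 1)² = 13*(6 - 1)² = 13*5² = 13*25 = 325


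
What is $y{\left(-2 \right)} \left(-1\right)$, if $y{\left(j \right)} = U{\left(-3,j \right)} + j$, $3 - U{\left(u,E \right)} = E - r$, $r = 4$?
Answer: $-7$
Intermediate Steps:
$U{\left(u,E \right)} = 7 - E$ ($U{\left(u,E \right)} = 3 - \left(E - 4\right) = 3 - \left(-4 + E\right) = 7 - E$)
$y{\left(j \right)} = 7$ ($y{\left(j \right)} = \left(7 - j\right) + j = 7$)
$y{\left(-2 \right)} \left(-1\right) = 7 \left(-1\right) = -7$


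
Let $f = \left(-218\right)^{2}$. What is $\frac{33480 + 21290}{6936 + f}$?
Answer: $\frac{5477}{5446} \approx 1.0057$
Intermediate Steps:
$f = 47524$
$\frac{33480 + 21290}{6936 + f} = \frac{33480 + 21290}{6936 + 47524} = \frac{54770}{54460} = 54770 \cdot \frac{1}{54460} = \frac{5477}{5446}$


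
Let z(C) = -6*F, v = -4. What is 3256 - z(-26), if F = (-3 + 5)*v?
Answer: 3208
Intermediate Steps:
F = -8 (F = (-3 + 5)*(-4) = 2*(-4) = -8)
z(C) = 48 (z(C) = -6*(-8) = 48)
3256 - z(-26) = 3256 - 1*48 = 3256 - 48 = 3208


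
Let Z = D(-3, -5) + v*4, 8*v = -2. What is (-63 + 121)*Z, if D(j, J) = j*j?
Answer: 464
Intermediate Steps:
v = -¼ (v = (⅛)*(-2) = -¼ ≈ -0.25000)
D(j, J) = j²
Z = 8 (Z = (-3)² - ¼*4 = 9 - 1 = 8)
(-63 + 121)*Z = (-63 + 121)*8 = 58*8 = 464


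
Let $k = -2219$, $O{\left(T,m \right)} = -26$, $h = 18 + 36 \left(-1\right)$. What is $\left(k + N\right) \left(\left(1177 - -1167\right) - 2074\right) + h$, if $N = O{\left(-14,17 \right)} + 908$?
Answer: $-361008$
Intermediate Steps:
$h = -18$ ($h = 18 - 36 = -18$)
$N = 882$ ($N = -26 + 908 = 882$)
$\left(k + N\right) \left(\left(1177 - -1167\right) - 2074\right) + h = \left(-2219 + 882\right) \left(\left(1177 - -1167\right) - 2074\right) - 18 = - 1337 \left(\left(1177 + 1167\right) - 2074\right) - 18 = - 1337 \left(2344 - 2074\right) - 18 = \left(-1337\right) 270 - 18 = -360990 - 18 = -361008$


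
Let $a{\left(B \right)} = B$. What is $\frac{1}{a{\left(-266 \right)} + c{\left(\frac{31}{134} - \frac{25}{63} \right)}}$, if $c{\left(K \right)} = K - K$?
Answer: $- \frac{1}{266} \approx -0.0037594$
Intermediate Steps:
$c{\left(K \right)} = 0$
$\frac{1}{a{\left(-266 \right)} + c{\left(\frac{31}{134} - \frac{25}{63} \right)}} = \frac{1}{-266 + 0} = \frac{1}{-266} = - \frac{1}{266}$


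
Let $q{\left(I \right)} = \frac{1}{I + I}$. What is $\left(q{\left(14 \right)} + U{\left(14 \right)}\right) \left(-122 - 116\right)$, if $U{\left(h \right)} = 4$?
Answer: $- \frac{1921}{2} \approx -960.5$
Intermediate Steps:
$q{\left(I \right)} = \frac{1}{2 I}$
$\left(q{\left(14 \right)} + U{\left(14 \right)}\right) \left(-122 - 116\right) = \left(\frac{1}{2 \cdot 14} + 4\right) \left(-122 - 116\right) = \left(\frac{1}{2} \cdot \frac{1}{14} + 4\right) \left(-238\right) = \left(\frac{1}{28} + 4\right) \left(-238\right) = \frac{113}{28} \left(-238\right) = - \frac{1921}{2}$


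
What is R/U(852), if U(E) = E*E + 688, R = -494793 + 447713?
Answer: -5885/90824 ≈ -0.064796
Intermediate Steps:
R = -47080
U(E) = 688 + E**2 (U(E) = E**2 + 688 = 688 + E**2)
R/U(852) = -47080/(688 + 852**2) = -47080/(688 + 725904) = -47080/726592 = -47080*1/726592 = -5885/90824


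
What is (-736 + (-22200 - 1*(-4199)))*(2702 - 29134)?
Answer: 495256384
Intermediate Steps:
(-736 + (-22200 - 1*(-4199)))*(2702 - 29134) = (-736 + (-22200 + 4199))*(-26432) = (-736 - 18001)*(-26432) = -18737*(-26432) = 495256384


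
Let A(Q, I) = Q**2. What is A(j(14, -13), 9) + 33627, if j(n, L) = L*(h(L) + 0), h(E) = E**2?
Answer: 4860436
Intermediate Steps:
j(n, L) = L**3 (j(n, L) = L*(L**2 + 0) = L*L**2 = L**3)
A(j(14, -13), 9) + 33627 = ((-13)**3)**2 + 33627 = (-2197)**2 + 33627 = 4826809 + 33627 = 4860436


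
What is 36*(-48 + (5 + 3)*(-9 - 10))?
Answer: -7200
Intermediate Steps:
36*(-48 + (5 + 3)*(-9 - 10)) = 36*(-48 + 8*(-19)) = 36*(-48 - 152) = 36*(-200) = -7200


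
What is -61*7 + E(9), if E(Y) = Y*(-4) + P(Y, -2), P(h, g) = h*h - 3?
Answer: -385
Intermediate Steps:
P(h, g) = -3 + h**2 (P(h, g) = h**2 - 3 = -3 + h**2)
E(Y) = -3 + Y**2 - 4*Y (E(Y) = Y*(-4) + (-3 + Y**2) = -4*Y + (-3 + Y**2) = -3 + Y**2 - 4*Y)
-61*7 + E(9) = -61*7 + (-3 + 9**2 - 4*9) = -427 + (-3 + 81 - 36) = -427 + 42 = -385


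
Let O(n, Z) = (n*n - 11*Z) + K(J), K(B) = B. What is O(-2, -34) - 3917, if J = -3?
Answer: -3542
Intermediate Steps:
O(n, Z) = -3 + n² - 11*Z (O(n, Z) = (n*n - 11*Z) - 3 = (n² - 11*Z) - 3 = -3 + n² - 11*Z)
O(-2, -34) - 3917 = (-3 + (-2)² - 11*(-34)) - 3917 = (-3 + 4 + 374) - 3917 = 375 - 3917 = -3542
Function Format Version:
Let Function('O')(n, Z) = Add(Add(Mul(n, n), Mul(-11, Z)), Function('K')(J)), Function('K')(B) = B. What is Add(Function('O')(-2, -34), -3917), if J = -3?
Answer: -3542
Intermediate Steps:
Function('O')(n, Z) = Add(-3, Pow(n, 2), Mul(-11, Z)) (Function('O')(n, Z) = Add(Add(Mul(n, n), Mul(-11, Z)), -3) = Add(Add(Pow(n, 2), Mul(-11, Z)), -3) = Add(-3, Pow(n, 2), Mul(-11, Z)))
Add(Function('O')(-2, -34), -3917) = Add(Add(-3, Pow(-2, 2), Mul(-11, -34)), -3917) = Add(Add(-3, 4, 374), -3917) = Add(375, -3917) = -3542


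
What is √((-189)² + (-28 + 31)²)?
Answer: 3*√3970 ≈ 189.02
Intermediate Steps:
√((-189)² + (-28 + 31)²) = √(35721 + 3²) = √(35721 + 9) = √35730 = 3*√3970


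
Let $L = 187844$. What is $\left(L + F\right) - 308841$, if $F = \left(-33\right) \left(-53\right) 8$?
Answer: $-107005$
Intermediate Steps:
$F = 13992$ ($F = 1749 \cdot 8 = 13992$)
$\left(L + F\right) - 308841 = \left(187844 + 13992\right) - 308841 = 201836 - 308841 = -107005$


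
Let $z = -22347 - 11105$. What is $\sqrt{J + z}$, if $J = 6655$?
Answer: $i \sqrt{26797} \approx 163.7 i$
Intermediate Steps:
$z = -33452$
$\sqrt{J + z} = \sqrt{6655 - 33452} = \sqrt{-26797} = i \sqrt{26797}$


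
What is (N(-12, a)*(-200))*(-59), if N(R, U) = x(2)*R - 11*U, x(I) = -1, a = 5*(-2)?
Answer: 1439600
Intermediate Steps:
a = -10
N(R, U) = -R - 11*U
(N(-12, a)*(-200))*(-59) = ((-1*(-12) - 11*(-10))*(-200))*(-59) = ((12 + 110)*(-200))*(-59) = (122*(-200))*(-59) = -24400*(-59) = 1439600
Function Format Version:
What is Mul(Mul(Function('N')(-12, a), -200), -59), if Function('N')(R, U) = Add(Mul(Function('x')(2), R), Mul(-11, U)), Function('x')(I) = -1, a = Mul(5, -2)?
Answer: 1439600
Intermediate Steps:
a = -10
Function('N')(R, U) = Add(Mul(-1, R), Mul(-11, U))
Mul(Mul(Function('N')(-12, a), -200), -59) = Mul(Mul(Add(Mul(-1, -12), Mul(-11, -10)), -200), -59) = Mul(Mul(Add(12, 110), -200), -59) = Mul(Mul(122, -200), -59) = Mul(-24400, -59) = 1439600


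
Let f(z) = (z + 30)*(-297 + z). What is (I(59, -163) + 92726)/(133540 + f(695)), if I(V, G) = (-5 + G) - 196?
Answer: 46181/211045 ≈ 0.21882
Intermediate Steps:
I(V, G) = -201 + G
f(z) = (-297 + z)*(30 + z) (f(z) = (30 + z)*(-297 + z) = (-297 + z)*(30 + z))
(I(59, -163) + 92726)/(133540 + f(695)) = ((-201 - 163) + 92726)/(133540 + (-8910 + 695**2 - 267*695)) = (-364 + 92726)/(133540 + (-8910 + 483025 - 185565)) = 92362/(133540 + 288550) = 92362/422090 = 92362*(1/422090) = 46181/211045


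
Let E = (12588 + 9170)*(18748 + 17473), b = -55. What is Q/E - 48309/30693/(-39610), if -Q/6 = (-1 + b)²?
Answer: 2532767961397/159688021495406690 ≈ 1.5861e-5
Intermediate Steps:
Q = -18816 (Q = -6*(-1 - 55)² = -6*(-56)² = -6*3136 = -18816)
E = 788096518 (E = 21758*36221 = 788096518)
Q/E - 48309/30693/(-39610) = -18816/788096518 - 48309/30693/(-39610) = -18816*1/788096518 - 48309*1/30693*(-1/39610) = -9408/394048259 - 16103/10231*(-1/39610) = -9408/394048259 + 16103/405249910 = 2532767961397/159688021495406690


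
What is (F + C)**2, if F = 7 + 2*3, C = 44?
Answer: 3249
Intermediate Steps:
F = 13 (F = 7 + 6 = 13)
(F + C)**2 = (13 + 44)**2 = 57**2 = 3249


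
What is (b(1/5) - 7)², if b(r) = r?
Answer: 1156/25 ≈ 46.240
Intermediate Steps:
(b(1/5) - 7)² = (1/5 - 7)² = (⅕ - 7)² = (-34/5)² = 1156/25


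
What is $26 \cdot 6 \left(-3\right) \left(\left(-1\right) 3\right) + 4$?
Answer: $1408$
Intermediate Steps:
$26 \cdot 6 \left(-3\right) \left(\left(-1\right) 3\right) + 4 = 26 \left(\left(-18\right) \left(-3\right)\right) + 4 = 26 \cdot 54 + 4 = 1404 + 4 = 1408$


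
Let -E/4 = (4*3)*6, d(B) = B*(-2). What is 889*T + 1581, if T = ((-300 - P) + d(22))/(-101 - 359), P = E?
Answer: 194261/115 ≈ 1689.2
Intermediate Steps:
d(B) = -2*B
E = -288 (E = -4*4*3*6 = -48*6 = -4*72 = -288)
P = -288
T = 14/115 (T = ((-300 - 1*(-288)) - 2*22)/(-101 - 359) = ((-300 + 288) - 44)/(-460) = (-12 - 44)*(-1/460) = -56*(-1/460) = 14/115 ≈ 0.12174)
889*T + 1581 = 889*(14/115) + 1581 = 12446/115 + 1581 = 194261/115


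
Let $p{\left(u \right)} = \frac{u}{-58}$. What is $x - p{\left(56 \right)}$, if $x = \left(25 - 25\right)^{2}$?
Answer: $\frac{28}{29} \approx 0.96552$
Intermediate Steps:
$x = 0$ ($x = 0^{2} = 0$)
$p{\left(u \right)} = - \frac{u}{58}$ ($p{\left(u \right)} = u \left(- \frac{1}{58}\right) = - \frac{u}{58}$)
$x - p{\left(56 \right)} = 0 - \left(- \frac{1}{58}\right) 56 = 0 - - \frac{28}{29} = 0 + \frac{28}{29} = \frac{28}{29}$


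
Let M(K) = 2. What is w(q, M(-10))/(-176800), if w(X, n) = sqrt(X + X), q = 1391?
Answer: -sqrt(2782)/176800 ≈ -0.00029833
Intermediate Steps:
w(X, n) = sqrt(2)*sqrt(X) (w(X, n) = sqrt(2*X) = sqrt(2)*sqrt(X))
w(q, M(-10))/(-176800) = (sqrt(2)*sqrt(1391))/(-176800) = sqrt(2782)*(-1/176800) = -sqrt(2782)/176800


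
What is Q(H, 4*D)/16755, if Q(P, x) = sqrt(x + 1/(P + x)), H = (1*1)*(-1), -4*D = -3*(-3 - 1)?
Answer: I*sqrt(2041)/217815 ≈ 0.00020741*I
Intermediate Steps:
D = -3 (D = -(-3)*(-3 - 1)/4 = -(-3)*(-4)/4 = -1/4*12 = -3)
H = -1 (H = 1*(-1) = -1)
Q(H, 4*D)/16755 = sqrt((1 + (4*(-3))*(-1 + 4*(-3)))/(-1 + 4*(-3)))/16755 = sqrt((1 - 12*(-1 - 12))/(-1 - 12))*(1/16755) = sqrt((1 - 12*(-13))/(-13))*(1/16755) = sqrt(-(1 + 156)/13)*(1/16755) = sqrt(-1/13*157)*(1/16755) = sqrt(-157/13)*(1/16755) = (I*sqrt(2041)/13)*(1/16755) = I*sqrt(2041)/217815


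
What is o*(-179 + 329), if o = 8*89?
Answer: 106800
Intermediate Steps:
o = 712
o*(-179 + 329) = 712*(-179 + 329) = 712*150 = 106800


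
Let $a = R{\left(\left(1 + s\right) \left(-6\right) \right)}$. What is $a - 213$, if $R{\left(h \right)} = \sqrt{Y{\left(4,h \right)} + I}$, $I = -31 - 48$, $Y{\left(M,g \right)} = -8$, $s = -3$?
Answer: $-213 + i \sqrt{87} \approx -213.0 + 9.3274 i$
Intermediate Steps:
$I = -79$
$R{\left(h \right)} = i \sqrt{87}$ ($R{\left(h \right)} = \sqrt{-8 - 79} = \sqrt{-87} = i \sqrt{87}$)
$a = i \sqrt{87} \approx 9.3274 i$
$a - 213 = i \sqrt{87} - 213 = -213 + i \sqrt{87}$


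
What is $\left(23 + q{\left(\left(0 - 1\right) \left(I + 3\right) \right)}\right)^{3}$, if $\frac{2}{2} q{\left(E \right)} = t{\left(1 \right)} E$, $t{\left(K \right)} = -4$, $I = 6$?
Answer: $205379$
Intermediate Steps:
$q{\left(E \right)} = - 4 E$
$\left(23 + q{\left(\left(0 - 1\right) \left(I + 3\right) \right)}\right)^{3} = \left(23 - 4 \left(0 - 1\right) \left(6 + 3\right)\right)^{3} = \left(23 - 4 \left(\left(-1\right) 9\right)\right)^{3} = \left(23 - -36\right)^{3} = \left(23 + 36\right)^{3} = 59^{3} = 205379$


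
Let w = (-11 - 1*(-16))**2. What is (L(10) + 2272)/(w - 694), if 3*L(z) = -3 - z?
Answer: -6803/2007 ≈ -3.3896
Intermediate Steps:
L(z) = -1 - z/3 (L(z) = (-3 - z)/3 = -1 - z/3)
w = 25 (w = (-11 + 16)**2 = 5**2 = 25)
(L(10) + 2272)/(w - 694) = ((-1 - 1/3*10) + 2272)/(25 - 694) = ((-1 - 10/3) + 2272)/(-669) = (-13/3 + 2272)*(-1/669) = (6803/3)*(-1/669) = -6803/2007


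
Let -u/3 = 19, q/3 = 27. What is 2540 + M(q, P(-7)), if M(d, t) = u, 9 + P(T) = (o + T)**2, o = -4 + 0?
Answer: 2483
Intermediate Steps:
o = -4
P(T) = -9 + (-4 + T)**2
q = 81 (q = 3*27 = 81)
u = -57 (u = -3*19 = -57)
M(d, t) = -57
2540 + M(q, P(-7)) = 2540 - 57 = 2483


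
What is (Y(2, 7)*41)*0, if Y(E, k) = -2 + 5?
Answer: 0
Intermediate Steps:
Y(E, k) = 3
(Y(2, 7)*41)*0 = (3*41)*0 = 123*0 = 0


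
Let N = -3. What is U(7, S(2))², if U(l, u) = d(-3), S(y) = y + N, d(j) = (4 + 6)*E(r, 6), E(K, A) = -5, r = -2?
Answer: 2500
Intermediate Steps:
d(j) = -50 (d(j) = (4 + 6)*(-5) = 10*(-5) = -50)
S(y) = -3 + y (S(y) = y - 3 = -3 + y)
U(l, u) = -50
U(7, S(2))² = (-50)² = 2500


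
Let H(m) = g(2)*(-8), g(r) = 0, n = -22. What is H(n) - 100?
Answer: -100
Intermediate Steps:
H(m) = 0 (H(m) = 0*(-8) = 0)
H(n) - 100 = 0 - 100 = -100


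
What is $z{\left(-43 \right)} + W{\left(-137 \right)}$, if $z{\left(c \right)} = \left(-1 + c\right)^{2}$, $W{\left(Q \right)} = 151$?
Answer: $2087$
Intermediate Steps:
$z{\left(-43 \right)} + W{\left(-137 \right)} = \left(-1 - 43\right)^{2} + 151 = \left(-44\right)^{2} + 151 = 1936 + 151 = 2087$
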